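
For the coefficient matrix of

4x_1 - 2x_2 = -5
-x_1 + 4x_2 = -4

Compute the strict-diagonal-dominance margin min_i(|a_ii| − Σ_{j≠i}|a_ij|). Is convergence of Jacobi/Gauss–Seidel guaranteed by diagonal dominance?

row 1: |4| − (2) = 2
row 2: |4| − (1) = 3
minimum over rows = 2 → strictly diagonally dominant (convergence guaranteed)

2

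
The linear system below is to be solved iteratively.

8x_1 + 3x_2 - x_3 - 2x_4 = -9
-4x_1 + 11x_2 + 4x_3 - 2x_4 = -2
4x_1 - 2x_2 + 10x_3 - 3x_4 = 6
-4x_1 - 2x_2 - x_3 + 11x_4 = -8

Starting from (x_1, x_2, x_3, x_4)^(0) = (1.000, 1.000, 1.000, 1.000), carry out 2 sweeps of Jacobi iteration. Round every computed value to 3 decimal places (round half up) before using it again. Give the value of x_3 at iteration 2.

1.023

Iteration 1:
  x_1 = (-9 - (3)·1.000 - (-1)·1.000 - (-2)·1.000) / (8) = -1.125
  x_2 = (-2 - (-4)·1.000 - (4)·1.000 - (-2)·1.000) / (11) = 0.000
  x_3 = (6 - (4)·1.000 - (-2)·1.000 - (-3)·1.000) / (10) = 0.700
  x_4 = (-8 - (-4)·1.000 - (-2)·1.000 - (-1)·1.000) / (11) = -0.091
Iteration 2:
  x_1 = (-9 - (3)·0.000 - (-1)·0.700 - (-2)·-0.091) / (8) = -1.060
  x_2 = (-2 - (-4)·-1.125 - (4)·0.700 - (-2)·-0.091) / (11) = -0.862
  x_3 = (6 - (4)·-1.125 - (-2)·0.000 - (-3)·-0.091) / (10) = 1.023
  x_4 = (-8 - (-4)·-1.125 - (-2)·0.000 - (-1)·0.700) / (11) = -1.073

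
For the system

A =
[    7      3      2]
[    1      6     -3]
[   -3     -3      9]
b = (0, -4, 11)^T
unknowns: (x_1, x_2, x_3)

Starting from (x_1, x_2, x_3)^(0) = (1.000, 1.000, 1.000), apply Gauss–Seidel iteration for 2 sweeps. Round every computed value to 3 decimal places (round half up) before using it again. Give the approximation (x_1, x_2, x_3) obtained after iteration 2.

(-0.256, -0.140, 1.090)

Iteration 1:
  x_1 = (0 - (3)·1.000 - (2)·1.000) / (7) = -0.714
  x_2 = (-4 - (1)·-0.714 - (-3)·1.000) / (6) = -0.048
  x_3 = (11 - (-3)·-0.714 - (-3)·-0.048) / (9) = 0.968
Iteration 2:
  x_1 = (0 - (3)·-0.048 - (2)·0.968) / (7) = -0.256
  x_2 = (-4 - (1)·-0.256 - (-3)·0.968) / (6) = -0.140
  x_3 = (11 - (-3)·-0.256 - (-3)·-0.140) / (9) = 1.090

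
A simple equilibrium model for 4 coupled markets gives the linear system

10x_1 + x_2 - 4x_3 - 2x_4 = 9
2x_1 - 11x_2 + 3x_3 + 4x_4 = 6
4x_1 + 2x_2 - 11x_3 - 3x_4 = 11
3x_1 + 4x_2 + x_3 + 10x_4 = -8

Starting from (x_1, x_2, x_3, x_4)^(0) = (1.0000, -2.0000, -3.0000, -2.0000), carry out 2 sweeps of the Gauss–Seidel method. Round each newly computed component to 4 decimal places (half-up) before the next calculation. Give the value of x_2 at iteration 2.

-0.5686

Iteration 1:
  x_1 = (9 - (1)·-2.0000 - (-4)·-3.0000 - (-2)·-2.0000) / (10) = -0.5000
  x_2 = (6 - (2)·-0.5000 - (3)·-3.0000 - (4)·-2.0000) / (-11) = -2.1818
  x_3 = (11 - (4)·-0.5000 - (2)·-2.1818 - (-3)·-2.0000) / (-11) = -1.0331
  x_4 = (-8 - (3)·-0.5000 - (4)·-2.1818 - (1)·-1.0331) / (10) = 0.3260
Iteration 2:
  x_1 = (9 - (1)·-2.1818 - (-4)·-1.0331 - (-2)·0.3260) / (10) = 0.7701
  x_2 = (6 - (2)·0.7701 - (3)·-1.0331 - (4)·0.3260) / (-11) = -0.5686
  x_3 = (11 - (4)·0.7701 - (2)·-0.5686 - (-3)·0.3260) / (-11) = -0.9123
  x_4 = (-8 - (3)·0.7701 - (4)·-0.5686 - (1)·-0.9123) / (10) = -0.7124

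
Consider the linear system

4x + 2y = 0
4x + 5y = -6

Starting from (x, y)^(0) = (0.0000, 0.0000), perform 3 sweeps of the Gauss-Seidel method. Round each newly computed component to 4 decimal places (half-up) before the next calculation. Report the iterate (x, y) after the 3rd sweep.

Iteration 1:
  x = (0 - (2)·0.0000) / (4) = 0.0000
  y = (-6 - (4)·0.0000) / (5) = -1.2000
Iteration 2:
  x = (0 - (2)·-1.2000) / (4) = 0.6000
  y = (-6 - (4)·0.6000) / (5) = -1.6800
Iteration 3:
  x = (0 - (2)·-1.6800) / (4) = 0.8400
  y = (-6 - (4)·0.8400) / (5) = -1.8720

(0.8400, -1.8720)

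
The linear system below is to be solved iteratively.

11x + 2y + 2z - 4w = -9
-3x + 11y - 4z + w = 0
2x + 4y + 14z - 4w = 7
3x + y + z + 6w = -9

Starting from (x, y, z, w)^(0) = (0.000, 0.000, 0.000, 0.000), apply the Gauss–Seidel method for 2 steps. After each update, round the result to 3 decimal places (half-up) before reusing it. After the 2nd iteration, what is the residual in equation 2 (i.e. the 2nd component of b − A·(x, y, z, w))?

Iteration 1:
  x = (-9 - (2)·0.000 - (2)·0.000 - (-4)·0.000) / (11) = -0.818
  y = (0 - (-3)·-0.818 - (-4)·0.000 - (1)·0.000) / (11) = -0.223
  z = (7 - (2)·-0.818 - (4)·-0.223 - (-4)·0.000) / (14) = 0.681
  w = (-9 - (3)·-0.818 - (1)·-0.223 - (1)·0.681) / (6) = -1.167
Iteration 2:
  x = (-9 - (2)·-0.223 - (2)·0.681 - (-4)·-1.167) / (11) = -1.326
  y = (0 - (-3)·-1.326 - (-4)·0.681 - (1)·-1.167) / (11) = -0.008
  z = (7 - (2)·-1.326 - (4)·-0.008 - (-4)·-1.167) / (14) = 0.358
  w = (-9 - (3)·-1.326 - (1)·-0.008 - (1)·0.358) / (6) = -0.895
Residual b − A·x = (1.306, -1.563, 1.092, -0.002)

-1.563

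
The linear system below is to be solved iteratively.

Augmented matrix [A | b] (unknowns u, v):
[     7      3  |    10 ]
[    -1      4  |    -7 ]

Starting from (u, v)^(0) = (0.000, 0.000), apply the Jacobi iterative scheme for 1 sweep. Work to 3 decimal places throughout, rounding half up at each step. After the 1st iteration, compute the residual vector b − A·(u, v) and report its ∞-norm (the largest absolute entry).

Iteration 1:
  u = (10 - (3)·0.000) / (7) = 1.429
  v = (-7 - (-1)·0.000) / (4) = -1.750
Residual b − A·x = (5.247, 1.429); ∞-norm = 5.247

5.247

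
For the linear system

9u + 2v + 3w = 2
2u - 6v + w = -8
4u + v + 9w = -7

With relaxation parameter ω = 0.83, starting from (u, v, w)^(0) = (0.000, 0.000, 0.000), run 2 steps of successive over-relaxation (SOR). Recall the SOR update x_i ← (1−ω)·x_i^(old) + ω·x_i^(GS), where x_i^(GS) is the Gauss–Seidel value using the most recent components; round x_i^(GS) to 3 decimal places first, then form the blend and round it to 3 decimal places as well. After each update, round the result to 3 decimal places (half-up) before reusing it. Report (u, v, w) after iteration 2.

(0.229, 1.253, -0.985)

Iteration 1:
  u: GS value = (2 - (2)·0.000 - (3)·0.000) / (9) = 0.222;  u ← (1−ω)·0.000 + ω·0.222 = 0.184
  v: GS value = (-8 - (2)·0.184 - (1)·0.000) / (-6) = 1.395;  v ← (1−ω)·0.000 + ω·1.395 = 1.158
  w: GS value = (-7 - (4)·0.184 - (1)·1.158) / (9) = -0.988;  w ← (1−ω)·0.000 + ω·-0.988 = -0.820
Iteration 2:
  u: GS value = (2 - (2)·1.158 - (3)·-0.820) / (9) = 0.238;  u ← (1−ω)·0.184 + ω·0.238 = 0.229
  v: GS value = (-8 - (2)·0.229 - (1)·-0.820) / (-6) = 1.273;  v ← (1−ω)·1.158 + ω·1.273 = 1.253
  w: GS value = (-7 - (4)·0.229 - (1)·1.253) / (9) = -1.019;  w ← (1−ω)·-0.820 + ω·-1.019 = -0.985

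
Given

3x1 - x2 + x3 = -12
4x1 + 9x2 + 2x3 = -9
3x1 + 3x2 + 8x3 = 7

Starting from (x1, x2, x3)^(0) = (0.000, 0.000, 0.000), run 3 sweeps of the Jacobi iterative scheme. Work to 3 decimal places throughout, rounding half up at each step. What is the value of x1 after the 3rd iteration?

Iteration 1:
  x1 = (-12 - (-1)·0.000 - (1)·0.000) / (3) = -4.000
  x2 = (-9 - (4)·0.000 - (2)·0.000) / (9) = -1.000
  x3 = (7 - (3)·0.000 - (3)·0.000) / (8) = 0.875
Iteration 2:
  x1 = (-12 - (-1)·-1.000 - (1)·0.875) / (3) = -4.625
  x2 = (-9 - (4)·-4.000 - (2)·0.875) / (9) = 0.583
  x3 = (7 - (3)·-4.000 - (3)·-1.000) / (8) = 2.750
Iteration 3:
  x1 = (-12 - (-1)·0.583 - (1)·2.750) / (3) = -4.722
  x2 = (-9 - (4)·-4.625 - (2)·2.750) / (9) = 0.444
  x3 = (7 - (3)·-4.625 - (3)·0.583) / (8) = 2.391

-4.722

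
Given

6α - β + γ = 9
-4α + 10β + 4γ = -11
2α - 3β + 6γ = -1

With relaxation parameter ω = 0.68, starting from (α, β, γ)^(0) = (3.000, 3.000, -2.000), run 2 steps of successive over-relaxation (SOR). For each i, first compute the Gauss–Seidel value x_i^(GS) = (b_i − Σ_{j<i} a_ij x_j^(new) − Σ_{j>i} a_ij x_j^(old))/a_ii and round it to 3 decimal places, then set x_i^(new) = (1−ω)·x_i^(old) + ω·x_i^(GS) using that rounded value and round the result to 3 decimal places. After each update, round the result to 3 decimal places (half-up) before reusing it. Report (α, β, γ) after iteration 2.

Iteration 1:
  α: GS value = (9 - (-1)·3.000 - (1)·-2.000) / (6) = 2.333;  α ← (1−ω)·3.000 + ω·2.333 = 2.546
  β: GS value = (-11 - (-4)·2.546 - (4)·-2.000) / (10) = 0.718;  β ← (1−ω)·3.000 + ω·0.718 = 1.448
  γ: GS value = (-1 - (2)·2.546 - (-3)·1.448) / (6) = -0.291;  γ ← (1−ω)·-2.000 + ω·-0.291 = -0.838
Iteration 2:
  α: GS value = (9 - (-1)·1.448 - (1)·-0.838) / (6) = 1.881;  α ← (1−ω)·2.546 + ω·1.881 = 2.094
  β: GS value = (-11 - (-4)·2.094 - (4)·-0.838) / (10) = 0.073;  β ← (1−ω)·1.448 + ω·0.073 = 0.513
  γ: GS value = (-1 - (2)·2.094 - (-3)·0.513) / (6) = -0.608;  γ ← (1−ω)·-0.838 + ω·-0.608 = -0.682

(2.094, 0.513, -0.682)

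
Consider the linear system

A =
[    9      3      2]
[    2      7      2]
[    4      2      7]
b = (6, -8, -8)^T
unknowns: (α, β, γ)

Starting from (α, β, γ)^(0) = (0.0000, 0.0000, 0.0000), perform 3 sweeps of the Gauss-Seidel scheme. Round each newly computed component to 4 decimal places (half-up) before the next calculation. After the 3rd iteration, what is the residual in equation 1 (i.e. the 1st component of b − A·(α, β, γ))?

Iteration 1:
  α = (6 - (3)·0.0000 - (2)·0.0000) / (9) = 0.6667
  β = (-8 - (2)·0.6667 - (2)·0.0000) / (7) = -1.3333
  γ = (-8 - (4)·0.6667 - (2)·-1.3333) / (7) = -1.1429
Iteration 2:
  α = (6 - (3)·-1.3333 - (2)·-1.1429) / (9) = 1.3651
  β = (-8 - (2)·1.3651 - (2)·-1.1429) / (7) = -1.2063
  γ = (-8 - (4)·1.3651 - (2)·-1.2063) / (7) = -1.5783
Iteration 3:
  α = (6 - (3)·-1.2063 - (2)·-1.5783) / (9) = 1.4195
  β = (-8 - (2)·1.4195 - (2)·-1.5783) / (7) = -1.0975
  γ = (-8 - (4)·1.4195 - (2)·-1.0975) / (7) = -1.6404
Residual b − A·x = (-0.2022, 0.1243, -0.0002)

-0.2022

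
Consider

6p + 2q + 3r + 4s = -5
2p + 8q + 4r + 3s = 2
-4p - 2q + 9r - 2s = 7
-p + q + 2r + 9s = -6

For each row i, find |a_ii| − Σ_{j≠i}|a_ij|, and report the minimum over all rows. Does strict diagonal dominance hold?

-3

row 1: |6| − (2+3+4) = -3
row 2: |8| − (2+4+3) = -1
row 3: |9| − (4+2+2) = 1
row 4: |9| − (1+1+2) = 5
minimum over rows = -3 → not strictly diagonally dominant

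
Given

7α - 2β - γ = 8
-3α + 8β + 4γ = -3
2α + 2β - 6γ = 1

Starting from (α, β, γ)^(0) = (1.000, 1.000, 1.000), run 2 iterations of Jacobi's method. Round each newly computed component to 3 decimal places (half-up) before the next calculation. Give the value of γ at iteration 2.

Iteration 1:
  α = (8 - (-2)·1.000 - (-1)·1.000) / (7) = 1.571
  β = (-3 - (-3)·1.000 - (4)·1.000) / (8) = -0.500
  γ = (1 - (2)·1.000 - (2)·1.000) / (-6) = 0.500
Iteration 2:
  α = (8 - (-2)·-0.500 - (-1)·0.500) / (7) = 1.071
  β = (-3 - (-3)·1.571 - (4)·0.500) / (8) = -0.036
  γ = (1 - (2)·1.571 - (2)·-0.500) / (-6) = 0.190

0.190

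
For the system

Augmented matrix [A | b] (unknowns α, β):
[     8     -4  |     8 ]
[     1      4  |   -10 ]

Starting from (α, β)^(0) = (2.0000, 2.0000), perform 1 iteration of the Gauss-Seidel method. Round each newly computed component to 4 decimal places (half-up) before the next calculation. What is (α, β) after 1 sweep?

Iteration 1:
  α = (8 - (-4)·2.0000) / (8) = 2.0000
  β = (-10 - (1)·2.0000) / (4) = -3.0000

(2.0000, -3.0000)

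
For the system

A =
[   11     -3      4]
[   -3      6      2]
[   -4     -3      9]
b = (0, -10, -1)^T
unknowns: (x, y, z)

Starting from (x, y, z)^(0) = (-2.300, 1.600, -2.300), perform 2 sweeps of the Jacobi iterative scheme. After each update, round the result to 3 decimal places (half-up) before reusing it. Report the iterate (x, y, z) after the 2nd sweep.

(-0.341, -0.830, -0.229)

Iteration 1:
  x = (0 - (-3)·1.600 - (4)·-2.300) / (11) = 1.273
  y = (-10 - (-3)·-2.300 - (2)·-2.300) / (6) = -2.050
  z = (-1 - (-4)·-2.300 - (-3)·1.600) / (9) = -0.600
Iteration 2:
  x = (0 - (-3)·-2.050 - (4)·-0.600) / (11) = -0.341
  y = (-10 - (-3)·1.273 - (2)·-0.600) / (6) = -0.830
  z = (-1 - (-4)·1.273 - (-3)·-2.050) / (9) = -0.229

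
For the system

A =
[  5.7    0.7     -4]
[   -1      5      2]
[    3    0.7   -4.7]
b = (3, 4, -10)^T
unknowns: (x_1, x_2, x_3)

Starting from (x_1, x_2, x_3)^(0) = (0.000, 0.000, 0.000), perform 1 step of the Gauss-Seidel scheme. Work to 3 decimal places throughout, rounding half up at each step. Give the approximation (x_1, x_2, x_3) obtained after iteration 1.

(0.526, 0.905, 2.598)

Iteration 1:
  x_1 = (3 - (0.7)·0.000 - (-4)·0.000) / (5.7) = 0.526
  x_2 = (4 - (-1)·0.526 - (2)·0.000) / (5) = 0.905
  x_3 = (-10 - (3)·0.526 - (0.7)·0.905) / (-4.7) = 2.598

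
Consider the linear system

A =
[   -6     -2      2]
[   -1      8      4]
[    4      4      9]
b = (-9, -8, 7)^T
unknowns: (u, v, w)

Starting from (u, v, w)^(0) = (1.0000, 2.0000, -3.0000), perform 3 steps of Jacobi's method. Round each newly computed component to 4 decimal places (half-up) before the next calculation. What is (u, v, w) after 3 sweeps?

(1.9390, -1.1487, 0.6162)

Iteration 1:
  u = (-9 - (-2)·2.0000 - (2)·-3.0000) / (-6) = -0.1667
  v = (-8 - (-1)·1.0000 - (4)·-3.0000) / (8) = 0.6250
  w = (7 - (4)·1.0000 - (4)·2.0000) / (9) = -0.5556
Iteration 2:
  u = (-9 - (-2)·0.6250 - (2)·-0.5556) / (-6) = 1.1065
  v = (-8 - (-1)·-0.1667 - (4)·-0.5556) / (8) = -0.7430
  w = (7 - (4)·-0.1667 - (4)·0.6250) / (9) = 0.5741
Iteration 3:
  u = (-9 - (-2)·-0.7430 - (2)·0.5741) / (-6) = 1.9390
  v = (-8 - (-1)·1.1065 - (4)·0.5741) / (8) = -1.1487
  w = (7 - (4)·1.1065 - (4)·-0.7430) / (9) = 0.6162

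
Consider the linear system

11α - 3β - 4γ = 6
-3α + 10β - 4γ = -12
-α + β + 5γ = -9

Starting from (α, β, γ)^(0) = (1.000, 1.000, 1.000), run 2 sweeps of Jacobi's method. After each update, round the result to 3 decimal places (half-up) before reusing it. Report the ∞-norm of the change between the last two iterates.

1.427

Iteration 1:
  α = (6 - (-3)·1.000 - (-4)·1.000) / (11) = 1.182
  β = (-12 - (-3)·1.000 - (-4)·1.000) / (10) = -0.500
  γ = (-9 - (-1)·1.000 - (1)·1.000) / (5) = -1.800
Iteration 2:
  α = (6 - (-3)·-0.500 - (-4)·-1.800) / (11) = -0.245
  β = (-12 - (-3)·1.182 - (-4)·-1.800) / (10) = -1.565
  γ = (-9 - (-1)·1.182 - (1)·-0.500) / (5) = -1.464
Change: (-1.427, -1.065, 0.336) → max |·| = 1.427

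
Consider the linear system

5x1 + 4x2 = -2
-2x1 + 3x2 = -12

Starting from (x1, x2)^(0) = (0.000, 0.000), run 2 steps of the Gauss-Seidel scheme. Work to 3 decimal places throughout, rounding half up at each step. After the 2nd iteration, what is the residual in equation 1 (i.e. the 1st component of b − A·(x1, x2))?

-9.106

Iteration 1:
  x1 = (-2 - (4)·0.000) / (5) = -0.400
  x2 = (-12 - (-2)·-0.400) / (3) = -4.267
Iteration 2:
  x1 = (-2 - (4)·-4.267) / (5) = 3.014
  x2 = (-12 - (-2)·3.014) / (3) = -1.991
Residual b − A·x = (-9.106, 0.001)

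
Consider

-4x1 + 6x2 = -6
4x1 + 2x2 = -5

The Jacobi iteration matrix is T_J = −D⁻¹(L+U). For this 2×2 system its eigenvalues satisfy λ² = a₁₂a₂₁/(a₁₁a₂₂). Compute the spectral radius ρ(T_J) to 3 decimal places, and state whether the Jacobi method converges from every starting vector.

a₁₂a₂₁/(a₁₁a₂₂) = (6)·(4) / ((-4)·(2)) = -3.000000
ρ = √|-3.000000| = √3.000000 = 1.732
ρ > 1, so Jacobi diverges

1.732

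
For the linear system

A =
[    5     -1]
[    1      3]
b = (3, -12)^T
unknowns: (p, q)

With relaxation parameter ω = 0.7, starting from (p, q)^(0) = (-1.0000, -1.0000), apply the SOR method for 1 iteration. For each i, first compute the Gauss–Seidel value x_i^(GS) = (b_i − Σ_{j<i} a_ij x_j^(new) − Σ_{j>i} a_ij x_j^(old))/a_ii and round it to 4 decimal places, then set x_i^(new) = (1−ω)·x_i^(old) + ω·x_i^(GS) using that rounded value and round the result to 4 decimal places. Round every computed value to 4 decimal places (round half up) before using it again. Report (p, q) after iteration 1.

(-0.0200, -3.0953)

Iteration 1:
  p: GS value = (3 - (-1)·-1.0000) / (5) = 0.4000;  p ← (1−ω)·-1.0000 + ω·0.4000 = -0.0200
  q: GS value = (-12 - (1)·-0.0200) / (3) = -3.9933;  q ← (1−ω)·-1.0000 + ω·-3.9933 = -3.0953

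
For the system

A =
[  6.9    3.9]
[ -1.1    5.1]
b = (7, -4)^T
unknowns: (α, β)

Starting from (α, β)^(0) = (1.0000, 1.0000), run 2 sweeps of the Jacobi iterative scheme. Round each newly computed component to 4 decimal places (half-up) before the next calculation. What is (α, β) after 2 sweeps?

(1.3359, -0.6874)

Iteration 1:
  α = (7 - (3.9)·1.0000) / (6.9) = 0.4493
  β = (-4 - (-1.1)·1.0000) / (5.1) = -0.5686
Iteration 2:
  α = (7 - (3.9)·-0.5686) / (6.9) = 1.3359
  β = (-4 - (-1.1)·0.4493) / (5.1) = -0.6874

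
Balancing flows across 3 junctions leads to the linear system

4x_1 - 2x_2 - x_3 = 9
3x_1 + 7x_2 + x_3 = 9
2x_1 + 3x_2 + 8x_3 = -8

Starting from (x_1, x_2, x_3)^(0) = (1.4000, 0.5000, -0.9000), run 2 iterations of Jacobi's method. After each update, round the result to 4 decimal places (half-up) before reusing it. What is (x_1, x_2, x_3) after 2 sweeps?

Iteration 1:
  x_1 = (9 - (-2)·0.5000 - (-1)·-0.9000) / (4) = 2.2750
  x_2 = (9 - (3)·1.4000 - (1)·-0.9000) / (7) = 0.8143
  x_3 = (-8 - (2)·1.4000 - (3)·0.5000) / (8) = -1.5375
Iteration 2:
  x_1 = (9 - (-2)·0.8143 - (-1)·-1.5375) / (4) = 2.2728
  x_2 = (9 - (3)·2.2750 - (1)·-1.5375) / (7) = 0.5304
  x_3 = (-8 - (2)·2.2750 - (3)·0.8143) / (8) = -1.8741

(2.2728, 0.5304, -1.8741)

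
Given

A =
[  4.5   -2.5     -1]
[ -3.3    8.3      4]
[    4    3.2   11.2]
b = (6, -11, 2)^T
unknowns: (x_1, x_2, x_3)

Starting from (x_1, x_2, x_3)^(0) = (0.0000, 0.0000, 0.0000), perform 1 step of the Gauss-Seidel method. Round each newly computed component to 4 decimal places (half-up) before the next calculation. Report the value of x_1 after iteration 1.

Iteration 1:
  x_1 = (6 - (-2.5)·0.0000 - (-1)·0.0000) / (4.5) = 1.3333
  x_2 = (-11 - (-3.3)·1.3333 - (4)·0.0000) / (8.3) = -0.7952
  x_3 = (2 - (4)·1.3333 - (3.2)·-0.7952) / (11.2) = -0.0704

1.3333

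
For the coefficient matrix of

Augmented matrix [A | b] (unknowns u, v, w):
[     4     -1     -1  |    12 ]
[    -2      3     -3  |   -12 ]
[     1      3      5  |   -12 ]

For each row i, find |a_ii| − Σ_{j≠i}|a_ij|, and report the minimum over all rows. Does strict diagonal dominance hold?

-2

row 1: |4| − (1+1) = 2
row 2: |3| − (2+3) = -2
row 3: |5| − (1+3) = 1
minimum over rows = -2 → not strictly diagonally dominant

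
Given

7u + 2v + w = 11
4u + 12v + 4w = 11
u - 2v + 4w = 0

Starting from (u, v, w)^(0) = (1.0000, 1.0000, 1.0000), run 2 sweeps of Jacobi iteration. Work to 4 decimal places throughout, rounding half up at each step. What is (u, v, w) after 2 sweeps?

(1.4643, 0.4524, -0.1607)

Iteration 1:
  u = (11 - (2)·1.0000 - (1)·1.0000) / (7) = 1.1429
  v = (11 - (4)·1.0000 - (4)·1.0000) / (12) = 0.2500
  w = (0 - (1)·1.0000 - (-2)·1.0000) / (4) = 0.2500
Iteration 2:
  u = (11 - (2)·0.2500 - (1)·0.2500) / (7) = 1.4643
  v = (11 - (4)·1.1429 - (4)·0.2500) / (12) = 0.4524
  w = (0 - (1)·1.1429 - (-2)·0.2500) / (4) = -0.1607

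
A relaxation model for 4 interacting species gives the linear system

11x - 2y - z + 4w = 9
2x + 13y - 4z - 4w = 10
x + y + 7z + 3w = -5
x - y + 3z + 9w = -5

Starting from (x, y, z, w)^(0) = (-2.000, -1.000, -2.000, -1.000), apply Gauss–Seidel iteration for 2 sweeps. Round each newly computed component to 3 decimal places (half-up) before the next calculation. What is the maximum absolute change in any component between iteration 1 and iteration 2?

0.622

Iteration 1:
  x = (9 - (-2)·-1.000 - (-1)·-2.000 - (4)·-1.000) / (11) = 0.818
  y = (10 - (2)·0.818 - (-4)·-2.000 - (-4)·-1.000) / (13) = -0.280
  z = (-5 - (1)·0.818 - (1)·-0.280 - (3)·-1.000) / (7) = -0.363
  w = (-5 - (1)·0.818 - (-1)·-0.280 - (3)·-0.363) / (9) = -0.557
Iteration 2:
  x = (9 - (-2)·-0.280 - (-1)·-0.363 - (4)·-0.557) / (11) = 0.937
  y = (10 - (2)·0.937 - (-4)·-0.363 - (-4)·-0.557) / (13) = 0.342
  z = (-5 - (1)·0.937 - (1)·0.342 - (3)·-0.557) / (7) = -0.658
  w = (-5 - (1)·0.937 - (-1)·0.342 - (3)·-0.658) / (9) = -0.402
Change: (0.119, 0.622, -0.295, 0.155) → max |·| = 0.622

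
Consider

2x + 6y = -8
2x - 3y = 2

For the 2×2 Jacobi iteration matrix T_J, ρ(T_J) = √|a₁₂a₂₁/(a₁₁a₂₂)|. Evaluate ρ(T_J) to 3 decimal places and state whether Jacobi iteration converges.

1.414

a₁₂a₂₁/(a₁₁a₂₂) = (6)·(2) / ((2)·(-3)) = -2.000000
ρ = √|-2.000000| = √2.000000 = 1.414
ρ > 1, so Jacobi diverges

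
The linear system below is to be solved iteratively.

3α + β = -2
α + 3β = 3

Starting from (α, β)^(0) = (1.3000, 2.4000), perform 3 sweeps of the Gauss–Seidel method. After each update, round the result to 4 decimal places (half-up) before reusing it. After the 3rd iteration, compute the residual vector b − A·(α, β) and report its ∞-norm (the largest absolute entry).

0.0112

Iteration 1:
  α = (-2 - (1)·2.4000) / (3) = -1.4667
  β = (3 - (1)·-1.4667) / (3) = 1.4889
Iteration 2:
  α = (-2 - (1)·1.4889) / (3) = -1.1630
  β = (3 - (1)·-1.1630) / (3) = 1.3877
Iteration 3:
  α = (-2 - (1)·1.3877) / (3) = -1.1292
  β = (3 - (1)·-1.1292) / (3) = 1.3764
Residual b − A·x = (0.0112, 0.0000); ∞-norm = 0.0112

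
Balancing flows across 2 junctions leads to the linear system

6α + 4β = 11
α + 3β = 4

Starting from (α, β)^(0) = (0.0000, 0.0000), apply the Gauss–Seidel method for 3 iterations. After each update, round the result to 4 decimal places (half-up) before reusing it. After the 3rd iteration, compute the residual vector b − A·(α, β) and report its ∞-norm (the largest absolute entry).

0.1430

Iteration 1:
  α = (11 - (4)·0.0000) / (6) = 1.8333
  β = (4 - (1)·1.8333) / (3) = 0.7222
Iteration 2:
  α = (11 - (4)·0.7222) / (6) = 1.3519
  β = (4 - (1)·1.3519) / (3) = 0.8827
Iteration 3:
  α = (11 - (4)·0.8827) / (6) = 1.2449
  β = (4 - (1)·1.2449) / (3) = 0.9184
Residual b − A·x = (-0.1430, -0.0001); ∞-norm = 0.1430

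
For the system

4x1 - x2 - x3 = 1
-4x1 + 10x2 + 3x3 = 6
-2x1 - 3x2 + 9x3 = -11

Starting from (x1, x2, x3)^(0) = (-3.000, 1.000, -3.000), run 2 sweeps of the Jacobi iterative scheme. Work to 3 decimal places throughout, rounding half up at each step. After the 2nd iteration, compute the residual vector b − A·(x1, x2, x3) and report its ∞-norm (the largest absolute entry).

Iteration 1:
  x1 = (1 - (-1)·1.000 - (-1)·-3.000) / (4) = -0.250
  x2 = (6 - (-4)·-3.000 - (3)·-3.000) / (10) = 0.300
  x3 = (-11 - (-2)·-3.000 - (-3)·1.000) / (9) = -1.556
Iteration 2:
  x1 = (1 - (-1)·0.300 - (-1)·-1.556) / (4) = -0.064
  x2 = (6 - (-4)·-0.250 - (3)·-1.556) / (10) = 0.967
  x3 = (-11 - (-2)·-0.250 - (-3)·0.300) / (9) = -1.178
Residual b − A·x = (1.045, -0.392, 2.375); ∞-norm = 2.375

2.375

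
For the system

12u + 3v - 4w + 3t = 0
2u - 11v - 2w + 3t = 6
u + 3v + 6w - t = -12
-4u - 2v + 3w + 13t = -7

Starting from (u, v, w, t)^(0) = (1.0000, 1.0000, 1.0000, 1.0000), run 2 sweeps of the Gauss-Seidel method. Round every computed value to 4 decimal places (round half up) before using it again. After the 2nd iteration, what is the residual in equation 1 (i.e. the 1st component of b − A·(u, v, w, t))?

-1.2279

Iteration 1:
  u = (0 - (3)·1.0000 - (-4)·1.0000 - (3)·1.0000) / (12) = -0.1667
  v = (6 - (2)·-0.1667 - (-2)·1.0000 - (3)·1.0000) / (-11) = -0.4849
  w = (-12 - (1)·-0.1667 - (3)·-0.4849 - (-1)·1.0000) / (6) = -1.5631
  t = (-7 - (-4)·-0.1667 - (-2)·-0.4849 - (3)·-1.5631) / (13) = -0.3036
Iteration 2:
  u = (0 - (3)·-0.4849 - (-4)·-1.5631 - (3)·-0.3036) / (12) = -0.3239
  v = (6 - (2)·-0.3239 - (-2)·-1.5631 - (3)·-0.3036) / (-11) = -0.4029
  w = (-12 - (1)·-0.3239 - (3)·-0.4029 - (-1)·-0.3036) / (6) = -1.7952
  t = (-7 - (-4)·-0.3239 - (-2)·-0.4029 - (3)·-1.7952) / (13) = -0.2858
Residual b − A·x = (-1.2279, -0.5171, 0.0180, -0.0004)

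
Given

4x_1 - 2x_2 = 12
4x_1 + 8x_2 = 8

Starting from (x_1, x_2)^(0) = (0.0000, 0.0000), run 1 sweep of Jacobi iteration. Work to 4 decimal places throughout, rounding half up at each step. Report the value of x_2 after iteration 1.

1.0000

Iteration 1:
  x_1 = (12 - (-2)·0.0000) / (4) = 3.0000
  x_2 = (8 - (4)·0.0000) / (8) = 1.0000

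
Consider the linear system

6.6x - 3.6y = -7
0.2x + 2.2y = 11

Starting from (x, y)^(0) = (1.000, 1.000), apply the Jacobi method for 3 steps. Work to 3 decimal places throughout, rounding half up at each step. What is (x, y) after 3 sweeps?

(1.692, 4.853)

Iteration 1:
  x = (-7 - (-3.6)·1.000) / (6.6) = -0.515
  y = (11 - (0.2)·1.000) / (2.2) = 4.909
Iteration 2:
  x = (-7 - (-3.6)·4.909) / (6.6) = 1.617
  y = (11 - (0.2)·-0.515) / (2.2) = 5.047
Iteration 3:
  x = (-7 - (-3.6)·5.047) / (6.6) = 1.692
  y = (11 - (0.2)·1.617) / (2.2) = 4.853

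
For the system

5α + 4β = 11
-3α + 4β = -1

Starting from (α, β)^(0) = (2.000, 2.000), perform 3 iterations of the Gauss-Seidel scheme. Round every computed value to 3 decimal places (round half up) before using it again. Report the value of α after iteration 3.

Iteration 1:
  α = (11 - (4)·2.000) / (5) = 0.600
  β = (-1 - (-3)·0.600) / (4) = 0.200
Iteration 2:
  α = (11 - (4)·0.200) / (5) = 2.040
  β = (-1 - (-3)·2.040) / (4) = 1.280
Iteration 3:
  α = (11 - (4)·1.280) / (5) = 1.176
  β = (-1 - (-3)·1.176) / (4) = 0.632

1.176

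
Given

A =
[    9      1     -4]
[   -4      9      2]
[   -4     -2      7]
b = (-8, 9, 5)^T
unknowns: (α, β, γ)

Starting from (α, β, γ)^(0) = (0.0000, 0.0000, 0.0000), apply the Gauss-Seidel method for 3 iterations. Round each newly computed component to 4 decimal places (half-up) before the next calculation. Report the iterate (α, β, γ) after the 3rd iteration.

Iteration 1:
  α = (-8 - (1)·0.0000 - (-4)·0.0000) / (9) = -0.8889
  β = (9 - (-4)·-0.8889 - (2)·0.0000) / (9) = 0.6049
  γ = (5 - (-4)·-0.8889 - (-2)·0.6049) / (7) = 0.3792
Iteration 2:
  α = (-8 - (1)·0.6049 - (-4)·0.3792) / (9) = -0.7876
  β = (9 - (-4)·-0.7876 - (2)·0.3792) / (9) = 0.5657
  γ = (5 - (-4)·-0.7876 - (-2)·0.5657) / (7) = 0.4259
Iteration 3:
  α = (-8 - (1)·0.5657 - (-4)·0.4259) / (9) = -0.7625
  β = (9 - (-4)·-0.7625 - (2)·0.4259) / (9) = 0.5665
  γ = (5 - (-4)·-0.7625 - (-2)·0.5665) / (7) = 0.4404

(-0.7625, 0.5665, 0.4404)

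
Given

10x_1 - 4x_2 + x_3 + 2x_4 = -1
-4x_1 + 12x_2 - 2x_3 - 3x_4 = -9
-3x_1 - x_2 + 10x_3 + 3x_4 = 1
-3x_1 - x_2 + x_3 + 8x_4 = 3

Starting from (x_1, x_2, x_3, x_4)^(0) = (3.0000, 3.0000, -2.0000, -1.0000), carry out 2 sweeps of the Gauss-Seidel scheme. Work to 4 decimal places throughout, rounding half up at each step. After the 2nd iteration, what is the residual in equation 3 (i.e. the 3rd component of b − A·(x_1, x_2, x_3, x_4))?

1.9296

Iteration 1:
  x_1 = (-1 - (-4)·3.0000 - (1)·-2.0000 - (2)·-1.0000) / (10) = 1.5000
  x_2 = (-9 - (-4)·1.5000 - (-2)·-2.0000 - (-3)·-1.0000) / (12) = -0.8333
  x_3 = (1 - (-3)·1.5000 - (-1)·-0.8333 - (3)·-1.0000) / (10) = 0.7667
  x_4 = (3 - (-3)·1.5000 - (-1)·-0.8333 - (1)·0.7667) / (8) = 0.7375
Iteration 2:
  x_1 = (-1 - (-4)·-0.8333 - (1)·0.7667 - (2)·0.7375) / (10) = -0.6575
  x_2 = (-9 - (-4)·-0.6575 - (-2)·0.7667 - (-3)·0.7375) / (12) = -0.6570
  x_3 = (1 - (-3)·-0.6575 - (-1)·-0.6570 - (3)·0.7375) / (10) = -0.3842
  x_4 = (3 - (-3)·-0.6575 - (-1)·-0.6570 - (1)·-0.3842) / (8) = 0.0943
Residual b − A·x = (3.1426, -4.2315, 1.9296, 0.0003)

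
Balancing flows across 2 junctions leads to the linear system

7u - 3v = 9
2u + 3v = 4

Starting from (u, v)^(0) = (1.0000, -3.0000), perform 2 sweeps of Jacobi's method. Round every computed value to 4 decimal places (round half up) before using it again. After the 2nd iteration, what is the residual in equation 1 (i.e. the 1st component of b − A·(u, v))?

2.0001

Iteration 1:
  u = (9 - (-3)·-3.0000) / (7) = 0.0000
  v = (4 - (2)·1.0000) / (3) = 0.6667
Iteration 2:
  u = (9 - (-3)·0.6667) / (7) = 1.5714
  v = (4 - (2)·0.0000) / (3) = 1.3333
Residual b − A·x = (2.0001, -3.1427)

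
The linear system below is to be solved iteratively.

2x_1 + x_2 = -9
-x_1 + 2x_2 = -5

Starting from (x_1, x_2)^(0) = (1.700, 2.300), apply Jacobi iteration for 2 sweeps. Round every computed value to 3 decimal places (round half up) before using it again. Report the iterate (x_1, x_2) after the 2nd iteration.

(-3.675, -5.325)

Iteration 1:
  x_1 = (-9 - (1)·2.300) / (2) = -5.650
  x_2 = (-5 - (-1)·1.700) / (2) = -1.650
Iteration 2:
  x_1 = (-9 - (1)·-1.650) / (2) = -3.675
  x_2 = (-5 - (-1)·-5.650) / (2) = -5.325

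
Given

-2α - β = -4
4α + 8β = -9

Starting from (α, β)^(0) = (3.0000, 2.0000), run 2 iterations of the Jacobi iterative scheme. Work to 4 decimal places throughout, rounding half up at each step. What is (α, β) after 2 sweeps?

Iteration 1:
  α = (-4 - (-1)·2.0000) / (-2) = 1.0000
  β = (-9 - (4)·3.0000) / (8) = -2.6250
Iteration 2:
  α = (-4 - (-1)·-2.6250) / (-2) = 3.3125
  β = (-9 - (4)·1.0000) / (8) = -1.6250

(3.3125, -1.6250)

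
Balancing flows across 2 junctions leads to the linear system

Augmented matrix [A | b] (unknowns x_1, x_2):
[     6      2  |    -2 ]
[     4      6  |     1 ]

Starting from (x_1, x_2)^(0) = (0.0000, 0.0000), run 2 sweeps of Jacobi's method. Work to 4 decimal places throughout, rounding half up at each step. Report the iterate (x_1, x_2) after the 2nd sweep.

Iteration 1:
  x_1 = (-2 - (2)·0.0000) / (6) = -0.3333
  x_2 = (1 - (4)·0.0000) / (6) = 0.1667
Iteration 2:
  x_1 = (-2 - (2)·0.1667) / (6) = -0.3889
  x_2 = (1 - (4)·-0.3333) / (6) = 0.3889

(-0.3889, 0.3889)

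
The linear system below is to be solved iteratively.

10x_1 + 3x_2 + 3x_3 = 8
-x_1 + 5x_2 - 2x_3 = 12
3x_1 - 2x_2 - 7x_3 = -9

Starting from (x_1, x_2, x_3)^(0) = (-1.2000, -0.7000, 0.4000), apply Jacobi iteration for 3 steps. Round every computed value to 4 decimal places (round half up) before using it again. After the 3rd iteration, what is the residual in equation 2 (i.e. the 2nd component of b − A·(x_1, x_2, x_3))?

Iteration 1:
  x_1 = (8 - (3)·-0.7000 - (3)·0.4000) / (10) = 0.8900
  x_2 = (12 - (-1)·-1.2000 - (-2)·0.4000) / (5) = 2.3200
  x_3 = (-9 - (3)·-1.2000 - (-2)·-0.7000) / (-7) = 0.9714
Iteration 2:
  x_1 = (8 - (3)·2.3200 - (3)·0.9714) / (10) = -0.1874
  x_2 = (12 - (-1)·0.8900 - (-2)·0.9714) / (5) = 2.9666
  x_3 = (-9 - (3)·0.8900 - (-2)·2.3200) / (-7) = 1.0043
Iteration 3:
  x_1 = (8 - (3)·2.9666 - (3)·1.0043) / (10) = -0.3913
  x_2 = (12 - (-1)·-0.1874 - (-2)·1.0043) / (5) = 2.7642
  x_3 = (-9 - (3)·-0.1874 - (-2)·2.9666) / (-7) = 0.3578
Residual b − A·x = (2.5470, -1.4967, 0.2069)

-1.4967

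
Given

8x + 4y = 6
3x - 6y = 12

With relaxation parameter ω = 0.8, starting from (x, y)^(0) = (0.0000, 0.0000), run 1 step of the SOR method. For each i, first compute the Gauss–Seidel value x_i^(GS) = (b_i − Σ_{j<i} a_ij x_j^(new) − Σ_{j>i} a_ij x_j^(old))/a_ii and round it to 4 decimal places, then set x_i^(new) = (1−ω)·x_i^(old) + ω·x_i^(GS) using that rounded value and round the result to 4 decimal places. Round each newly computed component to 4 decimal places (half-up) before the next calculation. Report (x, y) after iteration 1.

Iteration 1:
  x: GS value = (6 - (4)·0.0000) / (8) = 0.7500;  x ← (1−ω)·0.0000 + ω·0.7500 = 0.6000
  y: GS value = (12 - (3)·0.6000) / (-6) = -1.7000;  y ← (1−ω)·0.0000 + ω·-1.7000 = -1.3600

(0.6000, -1.3600)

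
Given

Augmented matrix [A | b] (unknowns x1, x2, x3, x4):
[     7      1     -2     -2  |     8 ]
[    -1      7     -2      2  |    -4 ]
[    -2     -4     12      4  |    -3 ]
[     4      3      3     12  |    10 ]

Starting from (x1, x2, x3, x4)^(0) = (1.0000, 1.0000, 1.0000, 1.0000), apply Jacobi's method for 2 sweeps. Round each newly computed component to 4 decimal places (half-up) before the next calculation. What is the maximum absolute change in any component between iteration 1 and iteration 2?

0.4375

Iteration 1:
  x1 = (8 - (1)·1.0000 - (-2)·1.0000 - (-2)·1.0000) / (7) = 1.5714
  x2 = (-4 - (-1)·1.0000 - (-2)·1.0000 - (2)·1.0000) / (7) = -0.4286
  x3 = (-3 - (-2)·1.0000 - (-4)·1.0000 - (4)·1.0000) / (12) = -0.0833
  x4 = (10 - (4)·1.0000 - (3)·1.0000 - (3)·1.0000) / (12) = 0.0000
Iteration 2:
  x1 = (8 - (1)·-0.4286 - (-2)·-0.0833 - (-2)·0.0000) / (7) = 1.1803
  x2 = (-4 - (-1)·1.5714 - (-2)·-0.0833 - (2)·0.0000) / (7) = -0.3707
  x3 = (-3 - (-2)·1.5714 - (-4)·-0.4286 - (4)·0.0000) / (12) = -0.1310
  x4 = (10 - (4)·1.5714 - (3)·-0.4286 - (3)·-0.0833) / (12) = 0.4375
Change: (-0.3911, 0.0579, -0.0477, 0.4375) → max |·| = 0.4375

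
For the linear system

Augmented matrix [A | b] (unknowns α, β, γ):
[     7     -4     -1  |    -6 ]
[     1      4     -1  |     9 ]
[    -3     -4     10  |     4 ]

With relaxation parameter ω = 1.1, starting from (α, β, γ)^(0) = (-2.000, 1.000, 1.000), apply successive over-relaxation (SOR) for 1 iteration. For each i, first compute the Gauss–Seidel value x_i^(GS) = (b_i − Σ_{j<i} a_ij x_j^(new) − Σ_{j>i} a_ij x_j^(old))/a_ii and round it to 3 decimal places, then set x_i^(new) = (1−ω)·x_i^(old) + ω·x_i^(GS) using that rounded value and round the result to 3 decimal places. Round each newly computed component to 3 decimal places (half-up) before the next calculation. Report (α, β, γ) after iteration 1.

(0.043, 2.638, 1.515)

Iteration 1:
  α: GS value = (-6 - (-4)·1.000 - (-1)·1.000) / (7) = -0.143;  α ← (1−ω)·-2.000 + ω·-0.143 = 0.043
  β: GS value = (9 - (1)·0.043 - (-1)·1.000) / (4) = 2.489;  β ← (1−ω)·1.000 + ω·2.489 = 2.638
  γ: GS value = (4 - (-3)·0.043 - (-4)·2.638) / (10) = 1.468;  γ ← (1−ω)·1.000 + ω·1.468 = 1.515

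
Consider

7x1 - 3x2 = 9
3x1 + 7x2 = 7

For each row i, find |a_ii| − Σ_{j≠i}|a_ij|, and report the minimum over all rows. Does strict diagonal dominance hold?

row 1: |7| − (3) = 4
row 2: |7| − (3) = 4
minimum over rows = 4 → strictly diagonally dominant (convergence guaranteed)

4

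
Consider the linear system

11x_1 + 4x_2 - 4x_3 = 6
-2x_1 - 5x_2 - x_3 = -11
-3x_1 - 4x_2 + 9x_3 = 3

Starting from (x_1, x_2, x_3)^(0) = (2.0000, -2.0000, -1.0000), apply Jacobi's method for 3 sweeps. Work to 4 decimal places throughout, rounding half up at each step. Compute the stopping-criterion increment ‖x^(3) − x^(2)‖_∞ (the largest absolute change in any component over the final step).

0.3718

Iteration 1:
  x_1 = (6 - (4)·-2.0000 - (-4)·-1.0000) / (11) = 0.9091
  x_2 = (-11 - (-2)·2.0000 - (-1)·-1.0000) / (-5) = 1.6000
  x_3 = (3 - (-3)·2.0000 - (-4)·-2.0000) / (9) = 0.1111
Iteration 2:
  x_1 = (6 - (4)·1.6000 - (-4)·0.1111) / (11) = 0.0040
  x_2 = (-11 - (-2)·0.9091 - (-1)·0.1111) / (-5) = 1.8141
  x_3 = (3 - (-3)·0.9091 - (-4)·1.6000) / (9) = 1.3475
Iteration 3:
  x_1 = (6 - (4)·1.8141 - (-4)·1.3475) / (11) = 0.3758
  x_2 = (-11 - (-2)·0.0040 - (-1)·1.3475) / (-5) = 1.9289
  x_3 = (3 - (-3)·0.0040 - (-4)·1.8141) / (9) = 1.1409
Change: (0.3718, 0.1148, -0.2066) → max |·| = 0.3718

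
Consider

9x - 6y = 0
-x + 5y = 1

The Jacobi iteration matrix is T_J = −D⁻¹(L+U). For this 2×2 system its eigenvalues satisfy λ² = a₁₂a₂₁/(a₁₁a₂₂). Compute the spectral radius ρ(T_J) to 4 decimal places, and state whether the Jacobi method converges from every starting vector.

a₁₂a₂₁/(a₁₁a₂₂) = (-6)·(-1) / ((9)·(5)) = 0.133333
ρ = √|0.133333| = √0.133333 = 0.3651
ρ < 1, so Jacobi converges

0.3651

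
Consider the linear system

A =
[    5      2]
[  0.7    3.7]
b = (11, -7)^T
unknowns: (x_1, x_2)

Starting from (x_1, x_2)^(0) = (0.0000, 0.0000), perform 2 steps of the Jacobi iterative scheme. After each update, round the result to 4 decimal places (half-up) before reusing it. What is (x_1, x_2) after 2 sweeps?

Iteration 1:
  x_1 = (11 - (2)·0.0000) / (5) = 2.2000
  x_2 = (-7 - (0.7)·0.0000) / (3.7) = -1.8919
Iteration 2:
  x_1 = (11 - (2)·-1.8919) / (5) = 2.9568
  x_2 = (-7 - (0.7)·2.2000) / (3.7) = -2.3081

(2.9568, -2.3081)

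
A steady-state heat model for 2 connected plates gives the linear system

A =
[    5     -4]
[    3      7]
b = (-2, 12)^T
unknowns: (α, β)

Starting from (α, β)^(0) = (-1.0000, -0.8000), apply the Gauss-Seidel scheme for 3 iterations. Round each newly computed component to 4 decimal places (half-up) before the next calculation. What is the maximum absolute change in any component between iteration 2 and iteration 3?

0.8119

Iteration 1:
  α = (-2 - (-4)·-0.8000) / (5) = -1.0400
  β = (12 - (3)·-1.0400) / (7) = 2.1600
Iteration 2:
  α = (-2 - (-4)·2.1600) / (5) = 1.3280
  β = (12 - (3)·1.3280) / (7) = 1.1451
Iteration 3:
  α = (-2 - (-4)·1.1451) / (5) = 0.5161
  β = (12 - (3)·0.5161) / (7) = 1.4931
Change: (-0.8119, 0.3480) → max |·| = 0.8119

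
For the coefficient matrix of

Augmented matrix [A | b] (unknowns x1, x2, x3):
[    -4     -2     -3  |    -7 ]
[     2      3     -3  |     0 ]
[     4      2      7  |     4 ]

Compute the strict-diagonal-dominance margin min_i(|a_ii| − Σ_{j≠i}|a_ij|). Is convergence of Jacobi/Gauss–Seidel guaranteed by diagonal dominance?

row 1: |-4| − (2+3) = -1
row 2: |3| − (2+3) = -2
row 3: |7| − (4+2) = 1
minimum over rows = -2 → not strictly diagonally dominant

-2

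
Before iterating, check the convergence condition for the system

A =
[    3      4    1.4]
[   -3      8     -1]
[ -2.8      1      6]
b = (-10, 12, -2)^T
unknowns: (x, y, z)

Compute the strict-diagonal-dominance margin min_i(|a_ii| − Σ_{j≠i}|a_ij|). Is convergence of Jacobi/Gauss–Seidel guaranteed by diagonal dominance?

-2.4

row 1: |3| − (4+1.4) = -2.4
row 2: |8| − (3+1) = 4
row 3: |6| − (2.8+1) = 2.2
minimum over rows = -2.4 → not strictly diagonally dominant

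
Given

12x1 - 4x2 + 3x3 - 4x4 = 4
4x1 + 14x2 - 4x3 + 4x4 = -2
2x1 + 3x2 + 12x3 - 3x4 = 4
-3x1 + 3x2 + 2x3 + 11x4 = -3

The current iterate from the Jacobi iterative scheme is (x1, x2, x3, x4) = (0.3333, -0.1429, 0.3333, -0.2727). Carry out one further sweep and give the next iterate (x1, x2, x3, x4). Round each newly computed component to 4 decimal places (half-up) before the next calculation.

One sweep:
  x1 = (4 - (-4)·-0.1429 - (3)·0.3333 - (-4)·-0.2727) / (12) = 0.1115
  x2 = (-2 - (4)·0.3333 - (-4)·0.3333 - (4)·-0.2727) / (14) = -0.0649
  x3 = (4 - (2)·0.3333 - (3)·-0.1429 - (-3)·-0.2727) / (12) = 0.2453
  x4 = (-3 - (-3)·0.3333 - (3)·-0.1429 - (2)·0.3333) / (11) = -0.2035

(0.1115, -0.0649, 0.2453, -0.2035)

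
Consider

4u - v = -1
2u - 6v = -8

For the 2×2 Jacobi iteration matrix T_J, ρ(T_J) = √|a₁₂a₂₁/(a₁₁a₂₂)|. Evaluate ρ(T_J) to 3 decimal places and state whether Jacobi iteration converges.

0.289

a₁₂a₂₁/(a₁₁a₂₂) = (-1)·(2) / ((4)·(-6)) = 0.083333
ρ = √|0.083333| = √0.083333 = 0.289
ρ < 1, so Jacobi converges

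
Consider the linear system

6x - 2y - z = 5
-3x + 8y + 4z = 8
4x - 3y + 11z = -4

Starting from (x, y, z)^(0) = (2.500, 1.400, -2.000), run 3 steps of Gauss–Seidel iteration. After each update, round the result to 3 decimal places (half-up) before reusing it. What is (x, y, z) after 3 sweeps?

Iteration 1:
  x = (5 - (-2)·1.400 - (-1)·-2.000) / (6) = 0.967
  y = (8 - (-3)·0.967 - (4)·-2.000) / (8) = 2.363
  z = (-4 - (4)·0.967 - (-3)·2.363) / (11) = -0.071
Iteration 2:
  x = (5 - (-2)·2.363 - (-1)·-0.071) / (6) = 1.609
  y = (8 - (-3)·1.609 - (4)·-0.071) / (8) = 1.639
  z = (-4 - (4)·1.609 - (-3)·1.639) / (11) = -0.502
Iteration 3:
  x = (5 - (-2)·1.639 - (-1)·-0.502) / (6) = 1.296
  y = (8 - (-3)·1.296 - (4)·-0.502) / (8) = 1.737
  z = (-4 - (4)·1.296 - (-3)·1.737) / (11) = -0.361

(1.296, 1.737, -0.361)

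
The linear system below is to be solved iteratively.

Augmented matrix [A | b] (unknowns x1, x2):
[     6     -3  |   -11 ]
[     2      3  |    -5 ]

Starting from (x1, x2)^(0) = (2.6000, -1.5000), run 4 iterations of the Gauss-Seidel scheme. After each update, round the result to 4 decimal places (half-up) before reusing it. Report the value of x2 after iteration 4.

-0.3477

Iteration 1:
  x1 = (-11 - (-3)·-1.5000) / (6) = -2.5833
  x2 = (-5 - (2)·-2.5833) / (3) = 0.0555
Iteration 2:
  x1 = (-11 - (-3)·0.0555) / (6) = -1.8056
  x2 = (-5 - (2)·-1.8056) / (3) = -0.4629
Iteration 3:
  x1 = (-11 - (-3)·-0.4629) / (6) = -2.0648
  x2 = (-5 - (2)·-2.0648) / (3) = -0.2901
Iteration 4:
  x1 = (-11 - (-3)·-0.2901) / (6) = -1.9784
  x2 = (-5 - (2)·-1.9784) / (3) = -0.3477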